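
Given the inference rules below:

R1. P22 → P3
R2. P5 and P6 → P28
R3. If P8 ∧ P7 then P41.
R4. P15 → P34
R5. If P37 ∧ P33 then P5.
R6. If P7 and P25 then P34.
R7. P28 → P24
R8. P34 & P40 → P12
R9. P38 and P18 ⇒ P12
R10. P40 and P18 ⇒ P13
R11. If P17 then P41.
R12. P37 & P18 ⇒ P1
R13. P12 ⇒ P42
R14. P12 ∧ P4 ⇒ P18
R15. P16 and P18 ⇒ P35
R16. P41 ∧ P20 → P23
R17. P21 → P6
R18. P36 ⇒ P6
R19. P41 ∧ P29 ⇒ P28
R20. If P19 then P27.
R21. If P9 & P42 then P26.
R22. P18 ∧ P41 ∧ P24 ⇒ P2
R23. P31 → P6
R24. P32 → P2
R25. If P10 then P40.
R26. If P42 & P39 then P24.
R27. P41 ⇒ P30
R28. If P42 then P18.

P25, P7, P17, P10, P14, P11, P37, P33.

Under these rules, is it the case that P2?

No

Forward chaining from the given facts derives: P5, P34, P41, P40, P30, P12, P42, P18, P13, P1.
Rules concluding P2: R22 needs P24; R24 needs P32 — none of these are established.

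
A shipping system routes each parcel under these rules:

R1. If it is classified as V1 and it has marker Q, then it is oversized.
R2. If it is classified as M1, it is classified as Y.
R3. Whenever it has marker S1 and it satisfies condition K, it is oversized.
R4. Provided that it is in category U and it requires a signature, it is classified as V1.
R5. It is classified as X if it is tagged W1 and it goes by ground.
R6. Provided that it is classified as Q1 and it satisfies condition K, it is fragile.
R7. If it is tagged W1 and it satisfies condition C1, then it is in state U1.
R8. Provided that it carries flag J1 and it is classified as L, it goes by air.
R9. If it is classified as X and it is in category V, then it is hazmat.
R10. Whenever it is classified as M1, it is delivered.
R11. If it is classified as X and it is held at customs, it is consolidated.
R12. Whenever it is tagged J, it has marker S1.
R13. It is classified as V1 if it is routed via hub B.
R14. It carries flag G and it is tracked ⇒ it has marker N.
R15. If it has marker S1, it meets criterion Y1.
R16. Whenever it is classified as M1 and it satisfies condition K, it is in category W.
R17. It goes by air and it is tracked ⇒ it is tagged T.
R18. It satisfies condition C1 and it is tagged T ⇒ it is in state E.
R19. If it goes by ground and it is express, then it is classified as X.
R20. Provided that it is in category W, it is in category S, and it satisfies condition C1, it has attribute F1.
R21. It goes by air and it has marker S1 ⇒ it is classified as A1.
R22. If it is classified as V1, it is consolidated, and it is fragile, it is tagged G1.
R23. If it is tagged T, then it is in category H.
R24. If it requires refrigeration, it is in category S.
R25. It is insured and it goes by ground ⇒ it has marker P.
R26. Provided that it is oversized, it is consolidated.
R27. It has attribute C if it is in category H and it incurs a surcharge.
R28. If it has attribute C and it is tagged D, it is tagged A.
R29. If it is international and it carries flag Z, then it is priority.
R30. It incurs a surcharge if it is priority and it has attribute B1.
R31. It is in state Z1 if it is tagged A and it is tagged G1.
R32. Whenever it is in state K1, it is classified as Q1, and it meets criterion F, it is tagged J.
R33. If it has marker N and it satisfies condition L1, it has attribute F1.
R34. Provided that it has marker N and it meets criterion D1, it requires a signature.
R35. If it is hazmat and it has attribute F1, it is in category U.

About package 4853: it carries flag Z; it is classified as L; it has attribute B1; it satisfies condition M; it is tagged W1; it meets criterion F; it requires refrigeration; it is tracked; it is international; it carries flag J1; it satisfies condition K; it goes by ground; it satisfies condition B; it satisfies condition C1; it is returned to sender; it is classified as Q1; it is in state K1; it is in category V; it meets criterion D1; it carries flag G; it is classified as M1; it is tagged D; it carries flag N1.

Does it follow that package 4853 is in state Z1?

Yes

By R5 (it is tagged W1, it goes by ground): it is classified as X.
By R6 (it is classified as Q1, it satisfies condition K): it is fragile.
By R8 (it carries flag J1, it is classified as L): it goes by air.
By R9 (it is classified as X, it is in category V): it is hazmat.
By R14 (it carries flag G, it is tracked): it has marker N.
By R16 (it is classified as M1, it satisfies condition K): it is in category W.
By R17 (it goes by air, it is tracked): it is tagged T.
By R23 (it is tagged T): it is in category H.
By R24 (it requires refrigeration): it is in category S.
By R29 (it is international, it carries flag Z): it is priority.
By R30 (it is priority, it has attribute B1): it incurs a surcharge.
By R32 (it is in state K1, it is classified as Q1, it meets criterion F): it is tagged J.
By R34 (it has marker N, it meets criterion D1): it requires a signature.
By R12 (it is tagged J): it has marker S1.
By R20 (it is in category W, it is in category S, it satisfies condition C1): it has attribute F1.
By R27 (it is in category H, it incurs a surcharge): it has attribute C.
By R28 (it has attribute C, it is tagged D): it is tagged A.
By R35 (it is hazmat, it has attribute F1): it is in category U.
By R3 (it has marker S1, it satisfies condition K): it is oversized.
By R4 (it is in category U, it requires a signature): it is classified as V1.
By R26 (it is oversized): it is consolidated.
By R22 (it is classified as V1, it is consolidated, it is fragile): it is tagged G1.
By R31 (it is tagged A, it is tagged G1): it is in state Z1.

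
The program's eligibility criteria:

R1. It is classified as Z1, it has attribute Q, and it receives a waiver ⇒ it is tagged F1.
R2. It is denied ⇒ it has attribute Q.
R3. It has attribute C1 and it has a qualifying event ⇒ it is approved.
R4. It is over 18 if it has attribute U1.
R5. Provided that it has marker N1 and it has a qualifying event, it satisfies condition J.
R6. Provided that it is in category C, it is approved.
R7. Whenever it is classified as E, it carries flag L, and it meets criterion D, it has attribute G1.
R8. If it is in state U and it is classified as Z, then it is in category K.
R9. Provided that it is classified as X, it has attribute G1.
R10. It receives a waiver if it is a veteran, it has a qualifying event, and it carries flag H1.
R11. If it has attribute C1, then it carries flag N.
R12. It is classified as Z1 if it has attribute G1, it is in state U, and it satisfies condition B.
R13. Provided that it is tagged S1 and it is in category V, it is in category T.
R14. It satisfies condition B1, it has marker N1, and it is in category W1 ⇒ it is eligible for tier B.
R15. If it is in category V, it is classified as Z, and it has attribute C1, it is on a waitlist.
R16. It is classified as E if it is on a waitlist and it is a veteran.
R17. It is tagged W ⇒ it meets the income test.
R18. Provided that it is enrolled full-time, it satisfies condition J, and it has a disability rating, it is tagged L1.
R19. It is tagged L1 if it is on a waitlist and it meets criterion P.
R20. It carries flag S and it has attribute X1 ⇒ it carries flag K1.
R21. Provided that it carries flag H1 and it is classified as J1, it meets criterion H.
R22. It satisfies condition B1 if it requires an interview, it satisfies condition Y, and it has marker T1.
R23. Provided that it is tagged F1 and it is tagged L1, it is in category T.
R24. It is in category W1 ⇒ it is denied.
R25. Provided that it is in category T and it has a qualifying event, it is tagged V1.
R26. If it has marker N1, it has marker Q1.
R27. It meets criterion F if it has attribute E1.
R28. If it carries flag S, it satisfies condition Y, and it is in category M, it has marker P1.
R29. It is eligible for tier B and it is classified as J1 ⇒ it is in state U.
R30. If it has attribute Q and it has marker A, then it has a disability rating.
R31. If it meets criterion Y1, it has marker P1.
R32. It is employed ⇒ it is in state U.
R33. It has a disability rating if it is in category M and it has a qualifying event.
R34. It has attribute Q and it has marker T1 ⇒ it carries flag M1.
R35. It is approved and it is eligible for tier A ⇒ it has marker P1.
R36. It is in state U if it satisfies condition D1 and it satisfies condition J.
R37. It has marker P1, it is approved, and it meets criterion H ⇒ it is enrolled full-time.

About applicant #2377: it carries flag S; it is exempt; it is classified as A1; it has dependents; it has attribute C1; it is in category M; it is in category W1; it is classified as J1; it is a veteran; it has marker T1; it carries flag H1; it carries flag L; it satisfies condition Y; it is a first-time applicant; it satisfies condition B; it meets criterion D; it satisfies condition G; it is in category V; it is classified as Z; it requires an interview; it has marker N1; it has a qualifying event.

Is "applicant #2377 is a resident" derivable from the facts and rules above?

Forward chaining from the given facts derives: is approved, satisfies condition J, receives a waiver, carries flag N, is on a waitlist, is classified as E, meets criterion H, satisfies condition B1, is denied, has marker Q1, has marker P1, has a disability rating, is enrolled full-time, has attribute Q, has attribute G1, is eligible for tier B, is tagged L1, is in state U, carries flag M1, is in category K, is classified as Z1, is tagged F1, is in category T, is tagged V1.
No rule has "it is a resident" as its conclusion, and it is not among the given facts.

No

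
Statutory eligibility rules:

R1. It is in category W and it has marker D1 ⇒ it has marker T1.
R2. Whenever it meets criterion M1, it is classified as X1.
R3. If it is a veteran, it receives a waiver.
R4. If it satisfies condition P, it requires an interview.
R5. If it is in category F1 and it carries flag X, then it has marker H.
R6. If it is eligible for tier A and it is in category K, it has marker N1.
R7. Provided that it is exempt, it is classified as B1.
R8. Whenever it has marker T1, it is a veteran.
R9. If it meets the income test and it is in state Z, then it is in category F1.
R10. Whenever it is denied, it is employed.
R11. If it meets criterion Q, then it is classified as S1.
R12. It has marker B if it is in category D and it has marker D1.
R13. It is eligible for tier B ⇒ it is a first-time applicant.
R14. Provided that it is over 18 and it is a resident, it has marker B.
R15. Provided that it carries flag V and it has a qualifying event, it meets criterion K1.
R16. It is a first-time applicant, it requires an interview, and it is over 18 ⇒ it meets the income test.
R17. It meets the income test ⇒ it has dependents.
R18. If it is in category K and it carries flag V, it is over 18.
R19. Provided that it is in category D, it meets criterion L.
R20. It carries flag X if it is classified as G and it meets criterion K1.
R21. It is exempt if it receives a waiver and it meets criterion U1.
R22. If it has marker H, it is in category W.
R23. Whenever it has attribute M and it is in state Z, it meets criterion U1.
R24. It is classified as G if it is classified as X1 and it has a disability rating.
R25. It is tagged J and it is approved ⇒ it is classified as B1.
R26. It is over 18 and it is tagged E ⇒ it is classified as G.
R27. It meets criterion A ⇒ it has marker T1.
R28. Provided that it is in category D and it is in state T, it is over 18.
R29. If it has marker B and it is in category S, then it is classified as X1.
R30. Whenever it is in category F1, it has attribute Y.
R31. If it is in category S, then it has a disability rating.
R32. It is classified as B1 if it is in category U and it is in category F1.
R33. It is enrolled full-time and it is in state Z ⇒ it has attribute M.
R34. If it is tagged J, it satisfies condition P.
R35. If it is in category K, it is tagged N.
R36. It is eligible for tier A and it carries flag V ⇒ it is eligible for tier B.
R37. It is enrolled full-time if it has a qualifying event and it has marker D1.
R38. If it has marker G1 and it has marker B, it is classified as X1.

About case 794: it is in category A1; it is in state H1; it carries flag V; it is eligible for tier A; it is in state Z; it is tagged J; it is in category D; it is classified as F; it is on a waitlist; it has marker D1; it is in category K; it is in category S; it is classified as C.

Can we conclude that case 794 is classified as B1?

No

Forward chaining from the given facts derives: has marker N1, has marker B, is over 18, meets criterion L, is classified as X1, has a disability rating, satisfies condition P, is tagged N, is eligible for tier B, requires an interview, is a first-time applicant, meets the income test, has dependents, is classified as G, is in category F1, has attribute Y.
Rules concluding "it is classified as B1": R7 needs "it is exempt"; R25 needs "it is approved"; R32 needs "it is in category U" — none of these are established.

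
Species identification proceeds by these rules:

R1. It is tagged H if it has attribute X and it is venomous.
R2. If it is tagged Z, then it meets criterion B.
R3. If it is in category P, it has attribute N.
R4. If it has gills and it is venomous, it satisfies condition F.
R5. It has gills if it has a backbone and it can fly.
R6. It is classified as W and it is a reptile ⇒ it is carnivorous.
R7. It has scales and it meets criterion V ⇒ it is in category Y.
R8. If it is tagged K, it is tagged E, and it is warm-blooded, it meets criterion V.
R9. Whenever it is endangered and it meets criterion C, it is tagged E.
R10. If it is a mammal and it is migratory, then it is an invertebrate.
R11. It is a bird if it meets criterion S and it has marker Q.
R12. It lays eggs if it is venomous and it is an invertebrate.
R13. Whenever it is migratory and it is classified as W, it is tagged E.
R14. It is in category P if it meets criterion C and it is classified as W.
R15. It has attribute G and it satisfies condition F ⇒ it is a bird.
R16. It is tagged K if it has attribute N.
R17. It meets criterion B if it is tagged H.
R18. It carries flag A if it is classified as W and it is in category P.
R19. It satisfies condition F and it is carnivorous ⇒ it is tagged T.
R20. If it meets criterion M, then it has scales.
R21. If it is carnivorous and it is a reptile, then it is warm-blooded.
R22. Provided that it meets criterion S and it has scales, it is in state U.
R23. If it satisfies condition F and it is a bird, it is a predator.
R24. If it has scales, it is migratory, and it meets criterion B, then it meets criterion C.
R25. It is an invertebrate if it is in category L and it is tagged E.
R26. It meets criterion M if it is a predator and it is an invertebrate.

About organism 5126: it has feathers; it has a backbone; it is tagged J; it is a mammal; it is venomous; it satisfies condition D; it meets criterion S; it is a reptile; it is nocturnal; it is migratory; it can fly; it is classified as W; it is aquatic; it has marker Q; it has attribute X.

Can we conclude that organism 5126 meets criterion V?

By R1 (it has attribute X, it is venomous): it is tagged H.
By R5 (it has a backbone, it can fly): it has gills.
By R6 (it is classified as W, it is a reptile): it is carnivorous.
By R10 (it is a mammal, it is migratory): it is an invertebrate.
By R11 (it meets criterion S, it has marker Q): it is a bird.
By R13 (it is migratory, it is classified as W): it is tagged E.
By R17 (it is tagged H): it meets criterion B.
By R21 (it is carnivorous, it is a reptile): it is warm-blooded.
By R4 (it has gills, it is venomous): it satisfies condition F.
By R23 (it satisfies condition F, it is a bird): it is a predator.
By R26 (it is a predator, it is an invertebrate): it meets criterion M.
By R20 (it meets criterion M): it has scales.
By R24 (it has scales, it is migratory, it meets criterion B): it meets criterion C.
By R14 (it meets criterion C, it is classified as W): it is in category P.
By R3 (it is in category P): it has attribute N.
By R16 (it has attribute N): it is tagged K.
By R8 (it is tagged K, it is tagged E, it is warm-blooded): it meets criterion V.

Yes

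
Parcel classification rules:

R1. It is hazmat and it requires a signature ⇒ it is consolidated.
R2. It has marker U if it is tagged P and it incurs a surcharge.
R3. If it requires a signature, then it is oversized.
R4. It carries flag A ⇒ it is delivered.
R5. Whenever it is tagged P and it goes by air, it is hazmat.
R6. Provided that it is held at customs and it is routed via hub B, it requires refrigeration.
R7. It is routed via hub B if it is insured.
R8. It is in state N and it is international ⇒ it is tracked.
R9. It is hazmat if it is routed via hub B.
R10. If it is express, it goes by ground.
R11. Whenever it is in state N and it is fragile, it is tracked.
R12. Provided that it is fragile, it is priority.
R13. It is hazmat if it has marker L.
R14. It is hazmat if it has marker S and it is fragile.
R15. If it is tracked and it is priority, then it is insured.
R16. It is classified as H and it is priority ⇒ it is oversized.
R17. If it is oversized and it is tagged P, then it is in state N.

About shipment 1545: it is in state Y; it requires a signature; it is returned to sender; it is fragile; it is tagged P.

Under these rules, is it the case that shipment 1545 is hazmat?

Yes

By R3 (it requires a signature): it is oversized.
By R12 (it is fragile): it is priority.
By R17 (it is oversized, it is tagged P): it is in state N.
By R11 (it is in state N, it is fragile): it is tracked.
By R15 (it is tracked, it is priority): it is insured.
By R7 (it is insured): it is routed via hub B.
By R9 (it is routed via hub B): it is hazmat.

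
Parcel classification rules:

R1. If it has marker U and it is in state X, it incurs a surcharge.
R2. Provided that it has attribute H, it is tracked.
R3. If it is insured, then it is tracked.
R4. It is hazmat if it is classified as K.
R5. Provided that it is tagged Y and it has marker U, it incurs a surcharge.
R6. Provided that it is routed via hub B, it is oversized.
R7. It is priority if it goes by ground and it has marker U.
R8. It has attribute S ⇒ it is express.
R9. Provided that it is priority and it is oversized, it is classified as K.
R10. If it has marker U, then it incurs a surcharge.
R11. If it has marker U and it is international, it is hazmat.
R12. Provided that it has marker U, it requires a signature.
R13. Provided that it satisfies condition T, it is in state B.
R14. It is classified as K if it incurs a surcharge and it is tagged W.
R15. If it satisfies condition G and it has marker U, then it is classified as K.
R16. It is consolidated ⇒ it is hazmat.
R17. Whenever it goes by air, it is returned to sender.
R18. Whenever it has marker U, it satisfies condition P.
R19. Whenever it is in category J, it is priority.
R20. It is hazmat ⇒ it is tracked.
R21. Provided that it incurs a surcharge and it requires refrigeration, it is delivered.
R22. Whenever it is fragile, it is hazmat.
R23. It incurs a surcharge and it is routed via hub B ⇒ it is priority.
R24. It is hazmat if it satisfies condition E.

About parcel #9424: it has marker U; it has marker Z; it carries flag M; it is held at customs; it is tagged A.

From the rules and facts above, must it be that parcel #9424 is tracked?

No

Forward chaining from the given facts derives: incurs a surcharge, requires a signature, satisfies condition P.
Rules concluding "it is tracked": R2 needs "it has attribute H"; R3 needs "it is insured"; R20 needs "it is hazmat" — none of these are established.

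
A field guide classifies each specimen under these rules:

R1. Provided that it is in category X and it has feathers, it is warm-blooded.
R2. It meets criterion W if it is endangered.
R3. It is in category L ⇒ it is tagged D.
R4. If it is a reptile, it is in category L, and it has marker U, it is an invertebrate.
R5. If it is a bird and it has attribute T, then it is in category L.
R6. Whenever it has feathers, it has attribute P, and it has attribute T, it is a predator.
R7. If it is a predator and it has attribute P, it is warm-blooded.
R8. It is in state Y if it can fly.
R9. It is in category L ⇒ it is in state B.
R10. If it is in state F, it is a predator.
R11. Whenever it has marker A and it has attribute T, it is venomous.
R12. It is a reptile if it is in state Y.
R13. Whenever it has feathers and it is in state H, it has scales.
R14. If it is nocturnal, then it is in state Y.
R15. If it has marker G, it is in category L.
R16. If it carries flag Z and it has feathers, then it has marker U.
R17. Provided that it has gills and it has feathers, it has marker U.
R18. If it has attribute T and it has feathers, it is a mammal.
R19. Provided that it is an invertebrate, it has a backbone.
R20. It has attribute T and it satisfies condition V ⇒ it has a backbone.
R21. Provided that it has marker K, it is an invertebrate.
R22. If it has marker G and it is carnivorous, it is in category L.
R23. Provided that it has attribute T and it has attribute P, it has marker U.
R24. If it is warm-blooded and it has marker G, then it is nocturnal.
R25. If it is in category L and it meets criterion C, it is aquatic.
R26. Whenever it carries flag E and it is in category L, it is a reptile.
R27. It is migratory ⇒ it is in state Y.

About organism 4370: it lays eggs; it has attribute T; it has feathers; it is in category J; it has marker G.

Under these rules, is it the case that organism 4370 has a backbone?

Forward chaining from the given facts derives: is in category L, is a mammal, is tagged D, is in state B.
Rules concluding "it has a backbone": R19 needs "it is an invertebrate"; R20 needs "it satisfies condition V" — none of these are established.

No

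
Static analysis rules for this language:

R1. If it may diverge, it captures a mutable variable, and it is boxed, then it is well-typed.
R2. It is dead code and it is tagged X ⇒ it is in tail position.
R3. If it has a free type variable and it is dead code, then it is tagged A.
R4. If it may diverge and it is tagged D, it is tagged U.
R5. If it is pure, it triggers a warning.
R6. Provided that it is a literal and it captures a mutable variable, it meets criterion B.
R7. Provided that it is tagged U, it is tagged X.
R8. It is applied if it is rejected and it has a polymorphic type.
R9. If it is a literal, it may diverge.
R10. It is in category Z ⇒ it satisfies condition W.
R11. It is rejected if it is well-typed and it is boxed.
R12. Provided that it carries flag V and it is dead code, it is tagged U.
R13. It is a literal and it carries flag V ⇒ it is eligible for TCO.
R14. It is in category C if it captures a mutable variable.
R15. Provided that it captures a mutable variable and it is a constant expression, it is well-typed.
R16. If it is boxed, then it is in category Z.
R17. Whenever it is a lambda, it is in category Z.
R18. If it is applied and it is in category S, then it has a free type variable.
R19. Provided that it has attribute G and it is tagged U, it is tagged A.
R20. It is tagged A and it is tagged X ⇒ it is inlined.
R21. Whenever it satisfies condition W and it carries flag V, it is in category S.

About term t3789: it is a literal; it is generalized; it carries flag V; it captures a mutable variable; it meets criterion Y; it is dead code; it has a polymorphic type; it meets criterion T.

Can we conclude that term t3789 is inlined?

No

Forward chaining from the given facts derives: meets criterion B, may diverge, is tagged U, is eligible for TCO, is in category C, is tagged X, is in tail position.
The only rule concluding "it is inlined" is R20, which needs "it is tagged A"; that is never established.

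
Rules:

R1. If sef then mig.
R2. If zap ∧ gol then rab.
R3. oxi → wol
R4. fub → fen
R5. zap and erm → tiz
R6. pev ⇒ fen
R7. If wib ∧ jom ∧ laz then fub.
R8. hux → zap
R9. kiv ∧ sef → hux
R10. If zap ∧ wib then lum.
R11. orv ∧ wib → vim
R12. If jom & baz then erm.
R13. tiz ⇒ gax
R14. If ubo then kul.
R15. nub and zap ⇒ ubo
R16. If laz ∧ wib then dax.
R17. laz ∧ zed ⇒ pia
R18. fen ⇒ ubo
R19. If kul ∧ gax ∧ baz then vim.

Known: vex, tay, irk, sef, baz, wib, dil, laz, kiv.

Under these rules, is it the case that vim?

Forward chaining from the given facts derives: mig, hux, dax, zap, lum.
Rules concluding vim: R11 needs orv; R19 needs kul — none of these are established.

No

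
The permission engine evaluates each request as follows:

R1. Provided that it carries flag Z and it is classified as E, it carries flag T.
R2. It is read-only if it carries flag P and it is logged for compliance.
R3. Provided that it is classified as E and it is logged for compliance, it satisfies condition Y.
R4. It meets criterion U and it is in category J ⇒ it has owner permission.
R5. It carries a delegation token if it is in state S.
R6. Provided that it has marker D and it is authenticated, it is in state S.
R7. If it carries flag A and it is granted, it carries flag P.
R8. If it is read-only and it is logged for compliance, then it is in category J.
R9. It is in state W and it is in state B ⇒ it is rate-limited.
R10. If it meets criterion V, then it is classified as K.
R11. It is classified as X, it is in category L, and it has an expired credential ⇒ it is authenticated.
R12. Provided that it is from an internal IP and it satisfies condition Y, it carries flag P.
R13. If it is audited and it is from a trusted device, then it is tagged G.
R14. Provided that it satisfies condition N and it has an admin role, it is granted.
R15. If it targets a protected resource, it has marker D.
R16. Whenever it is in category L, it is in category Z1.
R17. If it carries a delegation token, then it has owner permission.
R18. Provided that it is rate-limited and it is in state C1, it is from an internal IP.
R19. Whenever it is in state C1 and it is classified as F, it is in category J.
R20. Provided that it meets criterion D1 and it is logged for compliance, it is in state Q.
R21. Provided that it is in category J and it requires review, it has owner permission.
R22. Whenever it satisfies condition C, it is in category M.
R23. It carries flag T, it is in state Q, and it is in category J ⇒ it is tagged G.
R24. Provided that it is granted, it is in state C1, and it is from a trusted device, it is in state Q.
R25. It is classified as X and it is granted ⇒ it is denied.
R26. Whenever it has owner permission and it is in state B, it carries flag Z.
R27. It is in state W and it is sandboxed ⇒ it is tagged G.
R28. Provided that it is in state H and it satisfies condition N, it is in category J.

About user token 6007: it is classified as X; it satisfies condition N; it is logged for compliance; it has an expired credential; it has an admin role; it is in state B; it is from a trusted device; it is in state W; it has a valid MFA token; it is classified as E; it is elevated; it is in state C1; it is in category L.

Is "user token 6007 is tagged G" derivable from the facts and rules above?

No

Forward chaining from the given facts derives: satisfies condition Y, is rate-limited, is authenticated, is granted, is in category Z1, is from an internal IP, is in state Q, is denied, carries flag P, is read-only, is in category J.
Rules concluding "it is tagged G": R13 needs "it is audited"; R23 needs "it carries flag T"; R27 needs "it is sandboxed" — none of these are established.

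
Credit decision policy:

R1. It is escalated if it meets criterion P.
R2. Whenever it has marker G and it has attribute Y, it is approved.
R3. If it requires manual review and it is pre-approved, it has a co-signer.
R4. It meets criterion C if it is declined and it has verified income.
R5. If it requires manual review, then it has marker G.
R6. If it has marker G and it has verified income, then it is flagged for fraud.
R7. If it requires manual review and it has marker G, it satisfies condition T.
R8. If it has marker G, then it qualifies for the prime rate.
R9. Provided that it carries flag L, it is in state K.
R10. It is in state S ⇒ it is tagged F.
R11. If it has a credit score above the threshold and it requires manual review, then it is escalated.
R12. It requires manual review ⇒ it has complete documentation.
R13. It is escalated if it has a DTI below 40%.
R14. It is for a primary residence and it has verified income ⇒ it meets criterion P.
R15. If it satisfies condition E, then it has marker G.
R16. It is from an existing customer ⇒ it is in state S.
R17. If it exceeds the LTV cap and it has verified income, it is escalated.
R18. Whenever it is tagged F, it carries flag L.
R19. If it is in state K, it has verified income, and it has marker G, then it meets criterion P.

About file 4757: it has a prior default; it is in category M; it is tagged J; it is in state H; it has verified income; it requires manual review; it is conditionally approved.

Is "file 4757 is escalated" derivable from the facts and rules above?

No

Forward chaining from the given facts derives: has marker G, is flagged for fraud, satisfies condition T, qualifies for the prime rate, has complete documentation.
Rules concluding "it is escalated": R1 needs "it meets criterion P"; R11 needs "it has a credit score above the threshold"; R13 needs "it has a DTI below 40%"; R17 needs "it exceeds the LTV cap" — none of these are established.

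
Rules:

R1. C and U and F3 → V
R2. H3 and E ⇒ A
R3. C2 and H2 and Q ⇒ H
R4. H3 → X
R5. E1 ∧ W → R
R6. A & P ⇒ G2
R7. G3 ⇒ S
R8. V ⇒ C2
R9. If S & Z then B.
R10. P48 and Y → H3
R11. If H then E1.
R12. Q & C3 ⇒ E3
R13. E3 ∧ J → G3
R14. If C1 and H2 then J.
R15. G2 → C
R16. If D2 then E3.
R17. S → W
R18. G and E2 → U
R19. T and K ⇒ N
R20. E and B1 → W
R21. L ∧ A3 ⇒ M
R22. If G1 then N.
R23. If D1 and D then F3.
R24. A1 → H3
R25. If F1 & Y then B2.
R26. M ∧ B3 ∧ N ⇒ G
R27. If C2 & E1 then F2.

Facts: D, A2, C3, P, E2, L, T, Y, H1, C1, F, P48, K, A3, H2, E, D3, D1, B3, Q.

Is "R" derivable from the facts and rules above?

Yes

H3  (by R10: P48, Y)
E3  (by R12: Q, C3)
J  (by R14: C1, H2)
N  (by R19: T, K)
M  (by R21: L, A3)
F3  (by R23: D1, D)
G  (by R26: M, B3, N)
A  (by R2: H3, E)
G2  (by R6: A, P)
G3  (by R13: E3, J)
C  (by R15: G2)
U  (by R18: G, E2)
V  (by R1: C, U, F3)
S  (by R7: G3)
C2  (by R8: V)
W  (by R17: S)
H  (by R3: C2, H2, Q)
E1  (by R11: H)
R  (by R5: E1, W)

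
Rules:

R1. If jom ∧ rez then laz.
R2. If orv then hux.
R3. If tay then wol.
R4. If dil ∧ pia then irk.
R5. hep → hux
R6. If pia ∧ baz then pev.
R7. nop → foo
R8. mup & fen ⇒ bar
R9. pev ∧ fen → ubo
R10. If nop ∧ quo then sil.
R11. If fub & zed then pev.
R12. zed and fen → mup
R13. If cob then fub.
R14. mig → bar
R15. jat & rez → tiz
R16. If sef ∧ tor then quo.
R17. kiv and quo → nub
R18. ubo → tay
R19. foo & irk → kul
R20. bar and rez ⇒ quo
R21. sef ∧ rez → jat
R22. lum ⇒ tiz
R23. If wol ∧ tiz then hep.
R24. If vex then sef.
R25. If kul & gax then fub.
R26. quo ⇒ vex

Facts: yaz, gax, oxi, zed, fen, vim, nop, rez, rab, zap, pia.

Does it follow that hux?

Forward chaining from the given facts derives: foo, mup, bar, quo, vex, sil, sef, jat, tiz.
Rules concluding hux: R2 needs orv; R5 needs hep — none of these are established.

No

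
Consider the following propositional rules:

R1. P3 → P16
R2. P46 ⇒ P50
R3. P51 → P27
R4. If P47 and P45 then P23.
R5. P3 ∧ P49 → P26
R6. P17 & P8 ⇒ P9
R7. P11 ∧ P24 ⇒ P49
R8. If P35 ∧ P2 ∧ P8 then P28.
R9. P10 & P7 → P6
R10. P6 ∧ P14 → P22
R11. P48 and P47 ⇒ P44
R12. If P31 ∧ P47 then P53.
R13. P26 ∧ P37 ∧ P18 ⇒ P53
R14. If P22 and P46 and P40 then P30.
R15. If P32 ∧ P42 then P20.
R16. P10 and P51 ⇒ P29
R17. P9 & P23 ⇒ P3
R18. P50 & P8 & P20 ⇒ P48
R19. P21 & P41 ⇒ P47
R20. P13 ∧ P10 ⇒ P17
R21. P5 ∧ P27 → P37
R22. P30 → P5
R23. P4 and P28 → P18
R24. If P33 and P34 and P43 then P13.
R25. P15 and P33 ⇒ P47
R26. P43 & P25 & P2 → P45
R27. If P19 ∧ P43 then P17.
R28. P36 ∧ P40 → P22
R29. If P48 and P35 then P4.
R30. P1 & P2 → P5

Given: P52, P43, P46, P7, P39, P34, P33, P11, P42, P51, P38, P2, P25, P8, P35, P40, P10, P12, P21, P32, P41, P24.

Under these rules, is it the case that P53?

Forward chaining from the given facts derives: P50, P27, P49, P28, P6, P20, P29, P48, P47, P13, P45, P4, P23, P44, P17, P18, P9, P3, P16, P26.
Rules concluding P53: R12 needs P31; R13 needs P37 — none of these are established.

No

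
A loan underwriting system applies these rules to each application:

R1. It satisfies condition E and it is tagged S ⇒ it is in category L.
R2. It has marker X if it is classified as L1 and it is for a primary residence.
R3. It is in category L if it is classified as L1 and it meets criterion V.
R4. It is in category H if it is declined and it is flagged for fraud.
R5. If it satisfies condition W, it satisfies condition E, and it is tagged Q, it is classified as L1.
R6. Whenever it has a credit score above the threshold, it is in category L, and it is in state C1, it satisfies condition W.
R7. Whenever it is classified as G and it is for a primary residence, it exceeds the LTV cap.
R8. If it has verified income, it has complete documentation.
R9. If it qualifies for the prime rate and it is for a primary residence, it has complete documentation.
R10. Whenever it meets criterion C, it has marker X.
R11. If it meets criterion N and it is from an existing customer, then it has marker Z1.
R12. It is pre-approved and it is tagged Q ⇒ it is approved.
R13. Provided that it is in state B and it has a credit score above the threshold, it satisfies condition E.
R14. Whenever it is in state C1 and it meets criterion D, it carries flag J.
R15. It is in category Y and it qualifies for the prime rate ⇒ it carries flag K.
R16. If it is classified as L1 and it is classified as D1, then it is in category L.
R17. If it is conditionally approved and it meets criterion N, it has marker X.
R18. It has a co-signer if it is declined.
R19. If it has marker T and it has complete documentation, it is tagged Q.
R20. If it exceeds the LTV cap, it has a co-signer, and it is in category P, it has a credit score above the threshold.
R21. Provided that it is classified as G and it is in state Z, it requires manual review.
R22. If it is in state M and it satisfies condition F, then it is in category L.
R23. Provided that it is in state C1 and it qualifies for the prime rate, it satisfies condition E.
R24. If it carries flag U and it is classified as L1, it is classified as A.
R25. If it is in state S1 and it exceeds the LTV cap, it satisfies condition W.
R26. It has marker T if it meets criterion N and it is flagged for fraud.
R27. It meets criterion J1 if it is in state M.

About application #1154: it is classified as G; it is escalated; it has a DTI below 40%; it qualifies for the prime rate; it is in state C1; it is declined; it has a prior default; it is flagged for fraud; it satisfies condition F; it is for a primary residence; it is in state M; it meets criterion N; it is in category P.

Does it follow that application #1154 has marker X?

By R7 (it is classified as G, it is for a primary residence): it exceeds the LTV cap.
By R9 (it qualifies for the prime rate, it is for a primary residence): it has complete documentation.
By R18 (it is declined): it has a co-signer.
By R20 (it exceeds the LTV cap, it has a co-signer, it is in category P): it has a credit score above the threshold.
By R22 (it is in state M, it satisfies condition F): it is in category L.
By R23 (it is in state C1, it qualifies for the prime rate): it satisfies condition E.
By R26 (it meets criterion N, it is flagged for fraud): it has marker T.
By R6 (it has a credit score above the threshold, it is in category L, it is in state C1): it satisfies condition W.
By R19 (it has marker T, it has complete documentation): it is tagged Q.
By R5 (it satisfies condition W, it satisfies condition E, it is tagged Q): it is classified as L1.
By R2 (it is classified as L1, it is for a primary residence): it has marker X.

Yes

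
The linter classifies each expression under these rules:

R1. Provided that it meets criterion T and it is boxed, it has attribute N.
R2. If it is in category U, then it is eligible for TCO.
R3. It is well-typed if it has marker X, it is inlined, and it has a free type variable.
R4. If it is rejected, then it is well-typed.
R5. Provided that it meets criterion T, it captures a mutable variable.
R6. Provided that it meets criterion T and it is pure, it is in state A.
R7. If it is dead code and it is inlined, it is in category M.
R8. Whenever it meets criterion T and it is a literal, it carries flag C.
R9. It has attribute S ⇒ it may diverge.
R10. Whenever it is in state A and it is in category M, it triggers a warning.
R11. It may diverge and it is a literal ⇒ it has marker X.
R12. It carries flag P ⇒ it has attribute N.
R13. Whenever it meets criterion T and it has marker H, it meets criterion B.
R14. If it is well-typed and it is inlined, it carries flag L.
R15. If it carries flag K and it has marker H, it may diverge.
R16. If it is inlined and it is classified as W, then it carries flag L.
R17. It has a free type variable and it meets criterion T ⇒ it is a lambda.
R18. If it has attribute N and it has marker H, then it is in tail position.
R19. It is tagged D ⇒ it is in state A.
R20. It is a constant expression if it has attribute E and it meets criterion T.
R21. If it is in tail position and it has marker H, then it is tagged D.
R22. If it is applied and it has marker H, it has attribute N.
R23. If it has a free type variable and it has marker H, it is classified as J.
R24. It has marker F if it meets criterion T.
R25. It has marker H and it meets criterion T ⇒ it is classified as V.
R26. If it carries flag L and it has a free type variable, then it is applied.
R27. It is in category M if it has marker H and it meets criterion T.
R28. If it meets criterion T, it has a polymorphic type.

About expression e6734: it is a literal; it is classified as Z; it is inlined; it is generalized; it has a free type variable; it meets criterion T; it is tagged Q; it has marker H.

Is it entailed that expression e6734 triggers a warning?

Forward chaining from the given facts derives: captures a mutable variable, carries flag C, meets criterion B, is a lambda, is classified as J, has marker F, is classified as V, is in category M, has a polymorphic type.
The only rule concluding "it triggers a warning" is R10, which needs "it is in state A"; that is never established.

No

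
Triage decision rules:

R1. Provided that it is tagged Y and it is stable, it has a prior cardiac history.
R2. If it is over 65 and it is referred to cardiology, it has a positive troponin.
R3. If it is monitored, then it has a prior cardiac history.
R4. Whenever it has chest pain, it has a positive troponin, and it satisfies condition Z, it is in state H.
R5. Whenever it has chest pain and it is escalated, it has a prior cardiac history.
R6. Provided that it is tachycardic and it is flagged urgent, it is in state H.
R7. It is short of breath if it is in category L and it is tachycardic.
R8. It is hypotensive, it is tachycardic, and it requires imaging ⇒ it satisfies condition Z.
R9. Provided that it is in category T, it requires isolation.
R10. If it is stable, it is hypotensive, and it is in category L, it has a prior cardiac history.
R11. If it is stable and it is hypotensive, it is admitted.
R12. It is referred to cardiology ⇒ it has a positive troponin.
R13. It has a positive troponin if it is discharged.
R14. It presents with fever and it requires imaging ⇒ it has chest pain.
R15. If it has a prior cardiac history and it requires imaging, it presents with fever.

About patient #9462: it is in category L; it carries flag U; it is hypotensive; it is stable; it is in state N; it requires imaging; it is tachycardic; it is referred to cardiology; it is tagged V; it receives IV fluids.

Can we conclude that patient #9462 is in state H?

By R8 (it is hypotensive, it is tachycardic, it requires imaging): it satisfies condition Z.
By R10 (it is stable, it is hypotensive, it is in category L): it has a prior cardiac history.
By R12 (it is referred to cardiology): it has a positive troponin.
By R15 (it has a prior cardiac history, it requires imaging): it presents with fever.
By R14 (it presents with fever, it requires imaging): it has chest pain.
By R4 (it has chest pain, it has a positive troponin, it satisfies condition Z): it is in state H.

Yes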